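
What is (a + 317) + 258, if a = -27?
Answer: 548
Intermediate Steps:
(a + 317) + 258 = (-27 + 317) + 258 = 290 + 258 = 548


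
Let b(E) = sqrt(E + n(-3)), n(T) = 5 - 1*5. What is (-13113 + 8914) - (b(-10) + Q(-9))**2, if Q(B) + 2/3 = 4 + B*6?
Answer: -60805/9 + 304*I*sqrt(10)/3 ≈ -6756.1 + 320.44*I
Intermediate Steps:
n(T) = 0 (n(T) = 5 - 5 = 0)
b(E) = sqrt(E) (b(E) = sqrt(E + 0) = sqrt(E))
Q(B) = 10/3 + 6*B (Q(B) = -2/3 + (4 + B*6) = -2/3 + (4 + 6*B) = 10/3 + 6*B)
(-13113 + 8914) - (b(-10) + Q(-9))**2 = (-13113 + 8914) - (sqrt(-10) + (10/3 + 6*(-9)))**2 = -4199 - (I*sqrt(10) + (10/3 - 54))**2 = -4199 - (I*sqrt(10) - 152/3)**2 = -4199 - (-152/3 + I*sqrt(10))**2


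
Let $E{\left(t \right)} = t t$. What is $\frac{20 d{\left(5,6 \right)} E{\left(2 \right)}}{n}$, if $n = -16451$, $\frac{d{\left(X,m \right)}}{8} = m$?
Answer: $- \frac{3840}{16451} \approx -0.23342$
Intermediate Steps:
$d{\left(X,m \right)} = 8 m$
$E{\left(t \right)} = t^{2}$
$\frac{20 d{\left(5,6 \right)} E{\left(2 \right)}}{n} = \frac{20 \cdot 8 \cdot 6 \cdot 2^{2}}{-16451} = 20 \cdot 48 \cdot 4 \left(- \frac{1}{16451}\right) = 960 \cdot 4 \left(- \frac{1}{16451}\right) = 3840 \left(- \frac{1}{16451}\right) = - \frac{3840}{16451}$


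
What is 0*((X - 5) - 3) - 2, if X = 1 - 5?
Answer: -2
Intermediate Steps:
X = -4
0*((X - 5) - 3) - 2 = 0*((-4 - 5) - 3) - 2 = 0*(-9 - 3) - 2 = 0*(-12) - 2 = 0 - 2 = -2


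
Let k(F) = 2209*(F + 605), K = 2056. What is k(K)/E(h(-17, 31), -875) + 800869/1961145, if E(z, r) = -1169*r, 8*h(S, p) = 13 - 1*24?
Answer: 2469418279796/401201238375 ≈ 6.1551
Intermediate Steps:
h(S, p) = -11/8 (h(S, p) = (13 - 1*24)/8 = (13 - 24)/8 = (⅛)*(-11) = -11/8)
k(F) = 1336445 + 2209*F (k(F) = 2209*(605 + F) = 1336445 + 2209*F)
k(K)/E(h(-17, 31), -875) + 800869/1961145 = (1336445 + 2209*2056)/((-1169*(-875))) + 800869/1961145 = (1336445 + 4541704)/1022875 + 800869*(1/1961145) = 5878149*(1/1022875) + 800869/1961145 = 5878149/1022875 + 800869/1961145 = 2469418279796/401201238375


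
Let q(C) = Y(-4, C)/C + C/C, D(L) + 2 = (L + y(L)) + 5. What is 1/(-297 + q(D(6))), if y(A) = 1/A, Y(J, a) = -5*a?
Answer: -1/301 ≈ -0.0033223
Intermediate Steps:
D(L) = 3 + L + 1/L (D(L) = -2 + ((L + 1/L) + 5) = -2 + (5 + L + 1/L) = 3 + L + 1/L)
q(C) = -4 (q(C) = (-5*C)/C + C/C = -5 + 1 = -4)
1/(-297 + q(D(6))) = 1/(-297 - 4) = 1/(-301) = -1/301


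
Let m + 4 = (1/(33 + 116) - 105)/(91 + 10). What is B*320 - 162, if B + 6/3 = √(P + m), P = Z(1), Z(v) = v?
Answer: -802 + 320*I*√914843759/15049 ≈ -802.0 + 643.16*I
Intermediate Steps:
P = 1
m = -75840/15049 (m = -4 + (1/(33 + 116) - 105)/(91 + 10) = -4 + (1/149 - 105)/101 = -4 + (1/149 - 105)*(1/101) = -4 - 15644/149*1/101 = -4 - 15644/15049 = -75840/15049 ≈ -5.0395)
B = -2 + I*√914843759/15049 (B = -2 + √(1 - 75840/15049) = -2 + √(-60791/15049) = -2 + I*√914843759/15049 ≈ -2.0 + 2.0099*I)
B*320 - 162 = (-2 + I*√914843759/15049)*320 - 162 = (-640 + 320*I*√914843759/15049) - 162 = -802 + 320*I*√914843759/15049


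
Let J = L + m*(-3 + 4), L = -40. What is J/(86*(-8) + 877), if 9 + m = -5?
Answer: -2/7 ≈ -0.28571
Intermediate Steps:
m = -14 (m = -9 - 5 = -14)
J = -54 (J = -40 - 14*(-3 + 4) = -40 - 14*1 = -40 - 14 = -54)
J/(86*(-8) + 877) = -54/(86*(-8) + 877) = -54/(-688 + 877) = -54/189 = -54*1/189 = -2/7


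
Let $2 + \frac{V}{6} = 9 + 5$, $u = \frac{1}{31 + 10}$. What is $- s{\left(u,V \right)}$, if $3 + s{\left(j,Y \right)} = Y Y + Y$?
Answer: $-5253$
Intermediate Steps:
$u = \frac{1}{41} \approx 0.02439$
$V = 72$ ($V = -12 + 6 \left(9 + 5\right) = -12 + 6 \cdot 14 = -12 + 84 = 72$)
$s{\left(j,Y \right)} = -3 + Y + Y^{2}$ ($s{\left(j,Y \right)} = -3 + \left(Y Y + Y\right) = -3 + \left(Y^{2} + Y\right) = -3 + \left(Y + Y^{2}\right) = -3 + Y + Y^{2}$)
$- s{\left(u,V \right)} = - (-3 + 72 + 72^{2}) = - (-3 + 72 + 5184) = \left(-1\right) 5253 = -5253$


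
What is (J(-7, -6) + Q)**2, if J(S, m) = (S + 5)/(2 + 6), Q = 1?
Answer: 9/16 ≈ 0.56250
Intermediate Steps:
J(S, m) = 5/8 + S/8 (J(S, m) = (5 + S)/8 = (5 + S)*(1/8) = 5/8 + S/8)
(J(-7, -6) + Q)**2 = ((5/8 + (1/8)*(-7)) + 1)**2 = ((5/8 - 7/8) + 1)**2 = (-1/4 + 1)**2 = (3/4)**2 = 9/16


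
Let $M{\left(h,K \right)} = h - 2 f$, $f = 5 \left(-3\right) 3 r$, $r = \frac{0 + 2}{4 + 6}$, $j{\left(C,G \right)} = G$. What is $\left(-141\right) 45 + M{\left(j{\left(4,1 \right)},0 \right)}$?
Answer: $-6326$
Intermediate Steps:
$r = \frac{1}{5}$ ($r = \frac{2}{10} = 2 \cdot \frac{1}{10} = \frac{1}{5} \approx 0.2$)
$f = -9$ ($f = 5 \left(-3\right) 3 \cdot \frac{1}{5} = \left(-15\right) 3 \cdot \frac{1}{5} = \left(-45\right) \frac{1}{5} = -9$)
$M{\left(h,K \right)} = 18 + h$ ($M{\left(h,K \right)} = h - -18 = h + 18 = 18 + h$)
$\left(-141\right) 45 + M{\left(j{\left(4,1 \right)},0 \right)} = \left(-141\right) 45 + \left(18 + 1\right) = -6345 + 19 = -6326$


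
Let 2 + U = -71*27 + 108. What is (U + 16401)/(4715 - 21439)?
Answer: -7295/8362 ≈ -0.87240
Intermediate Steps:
U = -1811 (U = -2 + (-71*27 + 108) = -2 + (-1917 + 108) = -2 - 1809 = -1811)
(U + 16401)/(4715 - 21439) = (-1811 + 16401)/(4715 - 21439) = 14590/(-16724) = 14590*(-1/16724) = -7295/8362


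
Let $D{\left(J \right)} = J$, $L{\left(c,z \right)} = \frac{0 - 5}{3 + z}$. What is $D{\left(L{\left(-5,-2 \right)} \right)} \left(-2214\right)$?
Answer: $11070$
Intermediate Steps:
$L{\left(c,z \right)} = - \frac{5}{3 + z}$
$D{\left(L{\left(-5,-2 \right)} \right)} \left(-2214\right) = - \frac{5}{3 - 2} \left(-2214\right) = - \frac{5}{1} \left(-2214\right) = \left(-5\right) 1 \left(-2214\right) = \left(-5\right) \left(-2214\right) = 11070$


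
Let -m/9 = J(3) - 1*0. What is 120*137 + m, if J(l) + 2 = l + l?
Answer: 16404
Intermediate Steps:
J(l) = -2 + 2*l (J(l) = -2 + (l + l) = -2 + 2*l)
m = -36 (m = -9*((-2 + 2*3) - 1*0) = -9*((-2 + 6) + 0) = -9*(4 + 0) = -9*4 = -36)
120*137 + m = 120*137 - 36 = 16440 - 36 = 16404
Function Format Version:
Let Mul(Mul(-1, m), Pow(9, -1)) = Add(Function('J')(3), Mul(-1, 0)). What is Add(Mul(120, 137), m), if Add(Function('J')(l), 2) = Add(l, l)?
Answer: 16404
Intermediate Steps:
Function('J')(l) = Add(-2, Mul(2, l)) (Function('J')(l) = Add(-2, Add(l, l)) = Add(-2, Mul(2, l)))
m = -36 (m = Mul(-9, Add(Add(-2, Mul(2, 3)), Mul(-1, 0))) = Mul(-9, Add(Add(-2, 6), 0)) = Mul(-9, Add(4, 0)) = Mul(-9, 4) = -36)
Add(Mul(120, 137), m) = Add(Mul(120, 137), -36) = Add(16440, -36) = 16404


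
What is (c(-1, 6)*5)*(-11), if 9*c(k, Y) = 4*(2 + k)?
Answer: -220/9 ≈ -24.444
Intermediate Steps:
c(k, Y) = 8/9 + 4*k/9 (c(k, Y) = (4*(2 + k))/9 = (8 + 4*k)/9 = 8/9 + 4*k/9)
(c(-1, 6)*5)*(-11) = ((8/9 + (4/9)*(-1))*5)*(-11) = ((8/9 - 4/9)*5)*(-11) = ((4/9)*5)*(-11) = (20/9)*(-11) = -220/9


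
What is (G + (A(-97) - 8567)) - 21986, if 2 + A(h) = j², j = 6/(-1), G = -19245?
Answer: -49764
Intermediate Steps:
j = -6 (j = 6*(-1) = -6)
A(h) = 34 (A(h) = -2 + (-6)² = -2 + 36 = 34)
(G + (A(-97) - 8567)) - 21986 = (-19245 + (34 - 8567)) - 21986 = (-19245 - 8533) - 21986 = -27778 - 21986 = -49764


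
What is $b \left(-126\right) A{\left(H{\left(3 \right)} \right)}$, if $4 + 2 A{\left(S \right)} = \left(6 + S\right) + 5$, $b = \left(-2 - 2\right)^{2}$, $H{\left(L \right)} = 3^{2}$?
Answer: $-16128$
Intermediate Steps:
$H{\left(L \right)} = 9$
$b = 16$ ($b = \left(-4\right)^{2} = 16$)
$A{\left(S \right)} = \frac{7}{2} + \frac{S}{2}$ ($A{\left(S \right)} = -2 + \frac{\left(6 + S\right) + 5}{2} = -2 + \frac{11 + S}{2} = -2 + \left(\frac{11}{2} + \frac{S}{2}\right) = \frac{7}{2} + \frac{S}{2}$)
$b \left(-126\right) A{\left(H{\left(3 \right)} \right)} = 16 \left(-126\right) \left(\frac{7}{2} + \frac{1}{2} \cdot 9\right) = - 2016 \left(\frac{7}{2} + \frac{9}{2}\right) = \left(-2016\right) 8 = -16128$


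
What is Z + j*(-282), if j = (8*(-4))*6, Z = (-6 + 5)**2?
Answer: 54145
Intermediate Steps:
Z = 1 (Z = (-1)**2 = 1)
j = -192 (j = -32*6 = -192)
Z + j*(-282) = 1 - 192*(-282) = 1 + 54144 = 54145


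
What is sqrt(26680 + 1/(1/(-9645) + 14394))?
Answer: sqrt(514225111219435776085)/138830129 ≈ 163.34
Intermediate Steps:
sqrt(26680 + 1/(1/(-9645) + 14394)) = sqrt(26680 + 1/(-1/9645 + 14394)) = sqrt(26680 + 1/(138830129/9645)) = sqrt(26680 + 9645/138830129) = sqrt(3703987851365/138830129) = sqrt(514225111219435776085)/138830129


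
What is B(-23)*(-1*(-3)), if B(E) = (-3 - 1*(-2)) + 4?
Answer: 9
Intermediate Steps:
B(E) = 3 (B(E) = (-3 + 2) + 4 = -1 + 4 = 3)
B(-23)*(-1*(-3)) = 3*(-1*(-3)) = 3*3 = 9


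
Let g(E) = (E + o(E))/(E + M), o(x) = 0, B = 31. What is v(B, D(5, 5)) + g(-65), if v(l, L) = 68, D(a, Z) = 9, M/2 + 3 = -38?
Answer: 10061/147 ≈ 68.442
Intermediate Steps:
M = -82 (M = -6 + 2*(-38) = -6 - 76 = -82)
g(E) = E/(-82 + E) (g(E) = (E + 0)/(E - 82) = E/(-82 + E))
v(B, D(5, 5)) + g(-65) = 68 - 65/(-82 - 65) = 68 - 65/(-147) = 68 - 65*(-1/147) = 68 + 65/147 = 10061/147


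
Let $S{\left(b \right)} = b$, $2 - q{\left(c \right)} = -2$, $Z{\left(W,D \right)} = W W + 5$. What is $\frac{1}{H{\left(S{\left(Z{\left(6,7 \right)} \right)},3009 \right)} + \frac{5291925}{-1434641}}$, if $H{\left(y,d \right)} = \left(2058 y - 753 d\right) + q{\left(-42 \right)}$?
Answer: $- \frac{1434641}{3129523996120} \approx -4.5842 \cdot 10^{-7}$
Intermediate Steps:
$Z{\left(W,D \right)} = 5 + W^{2}$ ($Z{\left(W,D \right)} = W^{2} + 5 = 5 + W^{2}$)
$q{\left(c \right)} = 4$ ($q{\left(c \right)} = 2 - -2 = 2 + 2 = 4$)
$H{\left(y,d \right)} = 4 - 753 d + 2058 y$ ($H{\left(y,d \right)} = \left(2058 y - 753 d\right) + 4 = \left(- 753 d + 2058 y\right) + 4 = 4 - 753 d + 2058 y$)
$\frac{1}{H{\left(S{\left(Z{\left(6,7 \right)} \right)},3009 \right)} + \frac{5291925}{-1434641}} = \frac{1}{\left(4 - 2265777 + 2058 \left(5 + 6^{2}\right)\right) + \frac{5291925}{-1434641}} = \frac{1}{\left(4 - 2265777 + 2058 \left(5 + 36\right)\right) + 5291925 \left(- \frac{1}{1434641}\right)} = \frac{1}{\left(4 - 2265777 + 2058 \cdot 41\right) - \frac{5291925}{1434641}} = \frac{1}{\left(4 - 2265777 + 84378\right) - \frac{5291925}{1434641}} = \frac{1}{-2181395 - \frac{5291925}{1434641}} = \frac{1}{- \frac{3129523996120}{1434641}} = - \frac{1434641}{3129523996120}$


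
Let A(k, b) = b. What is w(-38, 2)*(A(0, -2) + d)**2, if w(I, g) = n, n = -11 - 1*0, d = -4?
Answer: -396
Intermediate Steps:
n = -11 (n = -11 + 0 = -11)
w(I, g) = -11
w(-38, 2)*(A(0, -2) + d)**2 = -11*(-2 - 4)**2 = -11*(-6)**2 = -11*36 = -396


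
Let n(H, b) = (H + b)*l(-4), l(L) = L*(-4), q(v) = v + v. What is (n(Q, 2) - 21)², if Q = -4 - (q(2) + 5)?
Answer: 38809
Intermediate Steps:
q(v) = 2*v
l(L) = -4*L
Q = -13 (Q = -4 - (2*2 + 5) = -4 - (4 + 5) = -4 - 1*9 = -4 - 9 = -13)
n(H, b) = 16*H + 16*b (n(H, b) = (H + b)*(-4*(-4)) = (H + b)*16 = 16*H + 16*b)
(n(Q, 2) - 21)² = ((16*(-13) + 16*2) - 21)² = ((-208 + 32) - 21)² = (-176 - 21)² = (-197)² = 38809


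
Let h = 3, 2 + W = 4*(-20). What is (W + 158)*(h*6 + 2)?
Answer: 1520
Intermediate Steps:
W = -82 (W = -2 + 4*(-20) = -2 - 80 = -82)
(W + 158)*(h*6 + 2) = (-82 + 158)*(3*6 + 2) = 76*(18 + 2) = 76*20 = 1520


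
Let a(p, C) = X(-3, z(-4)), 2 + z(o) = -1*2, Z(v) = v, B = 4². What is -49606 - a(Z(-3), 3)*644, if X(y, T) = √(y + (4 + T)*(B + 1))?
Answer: -49606 - 644*I*√3 ≈ -49606.0 - 1115.4*I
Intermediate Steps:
B = 16
z(o) = -4 (z(o) = -2 - 1*2 = -2 - 2 = -4)
X(y, T) = √(68 + y + 17*T) (X(y, T) = √(y + (4 + T)*(16 + 1)) = √(y + (4 + T)*17) = √(y + (68 + 17*T)) = √(68 + y + 17*T))
a(p, C) = I*√3 (a(p, C) = √(68 - 3 + 17*(-4)) = √(68 - 3 - 68) = √(-3) = I*√3)
-49606 - a(Z(-3), 3)*644 = -49606 - I*√3*644 = -49606 - 644*I*√3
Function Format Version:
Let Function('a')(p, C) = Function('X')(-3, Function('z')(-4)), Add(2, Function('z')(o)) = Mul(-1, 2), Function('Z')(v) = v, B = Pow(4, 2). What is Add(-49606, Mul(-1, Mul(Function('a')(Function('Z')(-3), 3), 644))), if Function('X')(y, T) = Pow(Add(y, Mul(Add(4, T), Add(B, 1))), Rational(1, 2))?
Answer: Add(-49606, Mul(-644, I, Pow(3, Rational(1, 2)))) ≈ Add(-49606., Mul(-1115.4, I))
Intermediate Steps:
B = 16
Function('z')(o) = -4 (Function('z')(o) = Add(-2, Mul(-1, 2)) = Add(-2, -2) = -4)
Function('X')(y, T) = Pow(Add(68, y, Mul(17, T)), Rational(1, 2)) (Function('X')(y, T) = Pow(Add(y, Mul(Add(4, T), Add(16, 1))), Rational(1, 2)) = Pow(Add(y, Mul(Add(4, T), 17)), Rational(1, 2)) = Pow(Add(y, Add(68, Mul(17, T))), Rational(1, 2)) = Pow(Add(68, y, Mul(17, T)), Rational(1, 2)))
Function('a')(p, C) = Mul(I, Pow(3, Rational(1, 2))) (Function('a')(p, C) = Pow(Add(68, -3, Mul(17, -4)), Rational(1, 2)) = Pow(Add(68, -3, -68), Rational(1, 2)) = Pow(-3, Rational(1, 2)) = Mul(I, Pow(3, Rational(1, 2))))
Add(-49606, Mul(-1, Mul(Function('a')(Function('Z')(-3), 3), 644))) = Add(-49606, Mul(-1, Mul(Mul(I, Pow(3, Rational(1, 2))), 644))) = Add(-49606, Mul(-1, Mul(644, I, Pow(3, Rational(1, 2))))) = Add(-49606, Mul(-644, I, Pow(3, Rational(1, 2))))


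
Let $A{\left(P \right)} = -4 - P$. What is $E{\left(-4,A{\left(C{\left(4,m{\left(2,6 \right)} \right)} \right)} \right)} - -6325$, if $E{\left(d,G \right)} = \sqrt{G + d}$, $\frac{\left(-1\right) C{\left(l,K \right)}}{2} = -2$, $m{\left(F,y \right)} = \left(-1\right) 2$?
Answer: $6325 + 2 i \sqrt{3} \approx 6325.0 + 3.4641 i$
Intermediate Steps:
$m{\left(F,y \right)} = -2$
$C{\left(l,K \right)} = 4$ ($C{\left(l,K \right)} = \left(-2\right) \left(-2\right) = 4$)
$E{\left(-4,A{\left(C{\left(4,m{\left(2,6 \right)} \right)} \right)} \right)} - -6325 = \sqrt{\left(-4 - 4\right) - 4} - -6325 = \sqrt{\left(-4 - 4\right) - 4} + 6325 = \sqrt{-8 - 4} + 6325 = \sqrt{-12} + 6325 = 2 i \sqrt{3} + 6325 = 6325 + 2 i \sqrt{3}$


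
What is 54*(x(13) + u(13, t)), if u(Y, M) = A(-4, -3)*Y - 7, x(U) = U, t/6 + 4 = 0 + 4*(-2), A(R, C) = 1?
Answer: 1026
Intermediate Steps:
t = -72 (t = -24 + 6*(0 + 4*(-2)) = -24 + 6*(0 - 8) = -24 + 6*(-8) = -24 - 48 = -72)
u(Y, M) = -7 + Y (u(Y, M) = 1*Y - 7 = Y - 7 = -7 + Y)
54*(x(13) + u(13, t)) = 54*(13 + (-7 + 13)) = 54*(13 + 6) = 54*19 = 1026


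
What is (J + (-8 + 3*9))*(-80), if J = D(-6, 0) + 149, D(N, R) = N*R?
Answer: -13440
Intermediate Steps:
J = 149 (J = -6*0 + 149 = 0 + 149 = 149)
(J + (-8 + 3*9))*(-80) = (149 + (-8 + 3*9))*(-80) = (149 + (-8 + 27))*(-80) = (149 + 19)*(-80) = 168*(-80) = -13440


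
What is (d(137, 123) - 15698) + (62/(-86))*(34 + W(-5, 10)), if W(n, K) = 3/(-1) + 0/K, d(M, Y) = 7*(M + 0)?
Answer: -634738/43 ≈ -14761.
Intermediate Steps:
d(M, Y) = 7*M
W(n, K) = -3 (W(n, K) = 3*(-1) + 0 = -3 + 0 = -3)
(d(137, 123) - 15698) + (62/(-86))*(34 + W(-5, 10)) = (7*137 - 15698) + (62/(-86))*(34 - 3) = (959 - 15698) + (62*(-1/86))*31 = -14739 - 31/43*31 = -14739 - 961/43 = -634738/43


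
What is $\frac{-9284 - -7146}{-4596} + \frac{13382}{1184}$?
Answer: $\frac{8004383}{680208} \approx 11.768$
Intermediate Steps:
$\frac{-9284 - -7146}{-4596} + \frac{13382}{1184} = \left(-9284 + 7146\right) \left(- \frac{1}{4596}\right) + 13382 \cdot \frac{1}{1184} = \left(-2138\right) \left(- \frac{1}{4596}\right) + \frac{6691}{592} = \frac{1069}{2298} + \frac{6691}{592} = \frac{8004383}{680208}$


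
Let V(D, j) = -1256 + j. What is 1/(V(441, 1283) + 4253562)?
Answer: 1/4253589 ≈ 2.3510e-7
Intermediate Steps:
1/(V(441, 1283) + 4253562) = 1/((-1256 + 1283) + 4253562) = 1/(27 + 4253562) = 1/4253589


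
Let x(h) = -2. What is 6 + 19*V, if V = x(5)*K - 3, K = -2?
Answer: 25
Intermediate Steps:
V = 1 (V = -2*(-2) - 3 = 4 - 3 = 1)
6 + 19*V = 6 + 19*1 = 6 + 19 = 25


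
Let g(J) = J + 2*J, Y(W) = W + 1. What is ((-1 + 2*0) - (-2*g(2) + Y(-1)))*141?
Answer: 1551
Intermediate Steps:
Y(W) = 1 + W
g(J) = 3*J
((-1 + 2*0) - (-2*g(2) + Y(-1)))*141 = ((-1 + 2*0) - (-6*2 + (1 - 1)))*141 = ((-1 + 0) - (-2*6 + 0))*141 = (-1 - (-12 + 0))*141 = (-1 - 1*(-12))*141 = (-1 + 12)*141 = 11*141 = 1551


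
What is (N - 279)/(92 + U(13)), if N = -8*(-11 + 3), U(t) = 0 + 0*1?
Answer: -215/92 ≈ -2.3370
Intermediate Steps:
U(t) = 0 (U(t) = 0 + 0 = 0)
N = 64 (N = -8*(-8) = 64)
(N - 279)/(92 + U(13)) = (64 - 279)/(92 + 0) = -215/92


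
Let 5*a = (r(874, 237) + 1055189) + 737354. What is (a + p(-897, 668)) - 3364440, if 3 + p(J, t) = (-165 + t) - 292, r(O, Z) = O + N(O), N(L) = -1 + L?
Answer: -3005374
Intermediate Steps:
r(O, Z) = -1 + 2*O (r(O, Z) = O + (-1 + O) = -1 + 2*O)
p(J, t) = -460 + t (p(J, t) = -3 + ((-165 + t) - 292) = -3 + (-457 + t) = -460 + t)
a = 358858 (a = (((-1 + 2*874) + 1055189) + 737354)/5 = (((-1 + 1748) + 1055189) + 737354)/5 = ((1747 + 1055189) + 737354)/5 = (1056936 + 737354)/5 = (⅕)*1794290 = 358858)
(a + p(-897, 668)) - 3364440 = (358858 + (-460 + 668)) - 3364440 = (358858 + 208) - 3364440 = 359066 - 3364440 = -3005374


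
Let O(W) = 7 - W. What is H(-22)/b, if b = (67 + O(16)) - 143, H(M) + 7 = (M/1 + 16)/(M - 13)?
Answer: 239/2975 ≈ 0.080336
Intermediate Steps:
H(M) = -7 + (16 + M)/(-13 + M) (H(M) = -7 + (M/1 + 16)/(M - 13) = -7 + (M*1 + 16)/(-13 + M) = -7 + (M + 16)/(-13 + M) = -7 + (16 + M)/(-13 + M))
b = -85 (b = (67 + (7 - 1*16)) - 143 = (67 + (7 - 16)) - 143 = (67 - 9) - 143 = 58 - 143 = -85)
H(-22)/b = ((107 - 6*(-22))/(-13 - 22))/(-85) = ((107 + 132)/(-35))*(-1/85) = -1/35*239*(-1/85) = -239/35*(-1/85) = 239/2975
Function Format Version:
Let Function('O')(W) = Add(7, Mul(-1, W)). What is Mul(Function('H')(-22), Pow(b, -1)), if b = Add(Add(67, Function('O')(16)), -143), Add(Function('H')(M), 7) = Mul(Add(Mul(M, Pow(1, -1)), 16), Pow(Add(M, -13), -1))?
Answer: Rational(239, 2975) ≈ 0.080336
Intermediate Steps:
Function('H')(M) = Add(-7, Mul(Pow(Add(-13, M), -1), Add(16, M))) (Function('H')(M) = Add(-7, Mul(Add(Mul(M, Pow(1, -1)), 16), Pow(Add(M, -13), -1))) = Add(-7, Mul(Add(Mul(M, 1), 16), Pow(Add(-13, M), -1))) = Add(-7, Mul(Add(M, 16), Pow(Add(-13, M), -1))) = Add(-7, Mul(Add(16, M), Pow(Add(-13, M), -1))) = Add(-7, Mul(Pow(Add(-13, M), -1), Add(16, M))))
b = -85 (b = Add(Add(67, Add(7, Mul(-1, 16))), -143) = Add(Add(67, Add(7, -16)), -143) = Add(Add(67, -9), -143) = Add(58, -143) = -85)
Mul(Function('H')(-22), Pow(b, -1)) = Mul(Mul(Pow(Add(-13, -22), -1), Add(107, Mul(-6, -22))), Pow(-85, -1)) = Mul(Mul(Pow(-35, -1), Add(107, 132)), Rational(-1, 85)) = Mul(Mul(Rational(-1, 35), 239), Rational(-1, 85)) = Mul(Rational(-239, 35), Rational(-1, 85)) = Rational(239, 2975)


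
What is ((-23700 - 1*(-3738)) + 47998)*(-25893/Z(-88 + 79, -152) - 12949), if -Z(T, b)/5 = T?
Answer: -1895850392/5 ≈ -3.7917e+8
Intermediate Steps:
Z(T, b) = -5*T
((-23700 - 1*(-3738)) + 47998)*(-25893/Z(-88 + 79, -152) - 12949) = ((-23700 - 1*(-3738)) + 47998)*(-25893*(-1/(5*(-88 + 79))) - 12949) = ((-23700 + 3738) + 47998)*(-25893/((-5*(-9))) - 12949) = (-19962 + 47998)*(-25893/45 - 12949) = 28036*(-25893*1/45 - 12949) = 28036*(-2877/5 - 12949) = 28036*(-67622/5) = -1895850392/5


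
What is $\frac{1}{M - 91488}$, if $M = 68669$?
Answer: $- \frac{1}{22819} \approx -4.3823 \cdot 10^{-5}$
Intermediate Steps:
$\frac{1}{M - 91488} = \frac{1}{68669 - 91488} = \frac{1}{-22819} = - \frac{1}{22819}$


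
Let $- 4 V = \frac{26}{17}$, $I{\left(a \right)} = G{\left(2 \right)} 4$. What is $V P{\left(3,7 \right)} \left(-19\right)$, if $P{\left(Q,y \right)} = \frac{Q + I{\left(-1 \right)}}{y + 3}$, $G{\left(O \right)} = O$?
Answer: $\frac{2717}{340} \approx 7.9912$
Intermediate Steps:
$I{\left(a \right)} = 8$ ($I{\left(a \right)} = 2 \cdot 4 = 8$)
$V = - \frac{13}{34}$ ($V = - \frac{26 \cdot \frac{1}{17}}{4} = \left(- \frac{1}{4}\right) \frac{26}{17} = - \frac{13}{34} \approx -0.38235$)
$P{\left(Q,y \right)} = \frac{8 + Q}{3 + y}$ ($P{\left(Q,y \right)} = \frac{Q + 8}{y + 3} = \frac{8 + Q}{3 + y}$)
$V P{\left(3,7 \right)} \left(-19\right) = - \frac{13 \frac{8 + 3}{3 + 7}}{34} \left(-19\right) = - \frac{13 \cdot \frac{1}{10} \cdot 11}{34} \left(-19\right) = \left(- \frac{13}{34}\right) \frac{11}{10} \left(-19\right) = \left(- \frac{143}{340}\right) \left(-19\right) = \frac{2717}{340}$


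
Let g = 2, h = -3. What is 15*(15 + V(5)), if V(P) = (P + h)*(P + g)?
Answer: 435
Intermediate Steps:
V(P) = (-3 + P)*(2 + P) (V(P) = (P - 3)*(P + 2) = (-3 + P)*(2 + P))
15*(15 + V(5)) = 15*(15 + (-6 + 5**2 - 1*5)) = 15*(15 + (-6 + 25 - 5)) = 15*(15 + 14) = 15*29 = 435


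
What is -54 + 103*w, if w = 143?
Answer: 14675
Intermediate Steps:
-54 + 103*w = -54 + 103*143 = -54 + 14729 = 14675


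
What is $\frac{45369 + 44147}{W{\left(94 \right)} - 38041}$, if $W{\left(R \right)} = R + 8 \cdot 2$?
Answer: $- \frac{89516}{37931} \approx -2.36$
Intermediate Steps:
$W{\left(R \right)} = 16 + R$ ($W{\left(R \right)} = R + 16 = 16 + R$)
$\frac{45369 + 44147}{W{\left(94 \right)} - 38041} = \frac{45369 + 44147}{\left(16 + 94\right) - 38041} = \frac{89516}{110 - 38041} = \frac{89516}{-37931} = 89516 \left(- \frac{1}{37931}\right) = - \frac{89516}{37931}$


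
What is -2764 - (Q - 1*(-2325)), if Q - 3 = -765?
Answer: -4327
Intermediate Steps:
Q = -762 (Q = 3 - 765 = -762)
-2764 - (Q - 1*(-2325)) = -2764 - (-762 - 1*(-2325)) = -2764 - (-762 + 2325) = -2764 - 1*1563 = -2764 - 1563 = -4327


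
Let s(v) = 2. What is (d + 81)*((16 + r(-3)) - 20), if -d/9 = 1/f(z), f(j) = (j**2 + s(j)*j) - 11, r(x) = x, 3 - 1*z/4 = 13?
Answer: -285180/503 ≈ -566.96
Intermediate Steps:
z = -40 (z = 12 - 4*13 = 12 - 52 = -40)
f(j) = -11 + j**2 + 2*j (f(j) = (j**2 + 2*j) - 11 = -11 + j**2 + 2*j)
d = -3/503 (d = -9/(-11 + (-40)**2 + 2*(-40)) = -9/(-11 + 1600 - 80) = -9/1509 = -9*1/1509 = -3/503 ≈ -0.0059642)
(d + 81)*((16 + r(-3)) - 20) = (-3/503 + 81)*((16 - 3) - 20) = 40740*(13 - 20)/503 = (40740/503)*(-7) = -285180/503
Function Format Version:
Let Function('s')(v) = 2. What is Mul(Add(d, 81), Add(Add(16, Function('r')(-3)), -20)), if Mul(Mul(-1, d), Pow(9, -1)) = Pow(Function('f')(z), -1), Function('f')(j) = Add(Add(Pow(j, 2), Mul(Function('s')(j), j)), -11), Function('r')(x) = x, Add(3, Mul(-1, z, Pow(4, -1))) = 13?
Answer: Rational(-285180, 503) ≈ -566.96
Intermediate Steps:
z = -40 (z = Add(12, Mul(-4, 13)) = Add(12, -52) = -40)
Function('f')(j) = Add(-11, Pow(j, 2), Mul(2, j)) (Function('f')(j) = Add(Add(Pow(j, 2), Mul(2, j)), -11) = Add(-11, Pow(j, 2), Mul(2, j)))
d = Rational(-3, 503) (d = Mul(-9, Pow(Add(-11, Pow(-40, 2), Mul(2, -40)), -1)) = Mul(-9, Pow(Add(-11, 1600, -80), -1)) = Mul(-9, Pow(1509, -1)) = Mul(-9, Rational(1, 1509)) = Rational(-3, 503) ≈ -0.0059642)
Mul(Add(d, 81), Add(Add(16, Function('r')(-3)), -20)) = Mul(Add(Rational(-3, 503), 81), Add(Add(16, -3), -20)) = Mul(Rational(40740, 503), Add(13, -20)) = Mul(Rational(40740, 503), -7) = Rational(-285180, 503)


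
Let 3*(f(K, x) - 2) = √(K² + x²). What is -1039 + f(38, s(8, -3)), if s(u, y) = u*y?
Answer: -1037 + 2*√505/3 ≈ -1022.0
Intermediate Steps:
f(K, x) = 2 + √(K² + x²)/3
-1039 + f(38, s(8, -3)) = -1039 + (2 + √(38² + (8*(-3))²)/3) = -1039 + (2 + √(1444 + (-24)²)/3) = -1039 + (2 + √(1444 + 576)/3) = -1039 + (2 + √2020/3) = -1039 + (2 + (2*√505)/3) = -1039 + (2 + 2*√505/3) = -1037 + 2*√505/3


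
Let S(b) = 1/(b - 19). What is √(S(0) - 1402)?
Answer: I*√506141/19 ≈ 37.444*I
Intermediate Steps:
S(b) = 1/(-19 + b)
√(S(0) - 1402) = √(1/(-19 + 0) - 1402) = √(1/(-19) - 1402) = √(-1/19 - 1402) = √(-26639/19) = I*√506141/19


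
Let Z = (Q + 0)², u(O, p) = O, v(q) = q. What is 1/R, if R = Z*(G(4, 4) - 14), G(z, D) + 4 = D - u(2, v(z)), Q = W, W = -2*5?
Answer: -1/1600 ≈ -0.00062500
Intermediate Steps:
W = -10
Q = -10
G(z, D) = -6 + D (G(z, D) = -4 + (D - 1*2) = -4 + (D - 2) = -4 + (-2 + D) = -6 + D)
Z = 100 (Z = (-10 + 0)² = (-10)² = 100)
R = -1600 (R = 100*((-6 + 4) - 14) = 100*(-2 - 14) = 100*(-16) = -1600)
1/R = 1/(-1600) = -1/1600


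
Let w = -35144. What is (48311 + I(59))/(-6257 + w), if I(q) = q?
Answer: -48370/41401 ≈ -1.1683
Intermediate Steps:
(48311 + I(59))/(-6257 + w) = (48311 + 59)/(-6257 - 35144) = 48370/(-41401) = 48370*(-1/41401) = -48370/41401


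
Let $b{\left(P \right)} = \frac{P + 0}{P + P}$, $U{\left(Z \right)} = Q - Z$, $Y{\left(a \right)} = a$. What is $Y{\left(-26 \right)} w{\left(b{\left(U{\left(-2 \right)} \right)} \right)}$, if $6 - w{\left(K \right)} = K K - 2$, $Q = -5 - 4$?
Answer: $- \frac{403}{2} \approx -201.5$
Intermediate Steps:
$Q = -9$
$U{\left(Z \right)} = -9 - Z$
$b{\left(P \right)} = \frac{1}{2}$ ($b{\left(P \right)} = \frac{P}{2 P} = P \frac{1}{2 P} = \frac{1}{2}$)
$w{\left(K \right)} = 8 - K^{2}$ ($w{\left(K \right)} = 6 - \left(K K - 2\right) = 6 - \left(K^{2} - 2\right) = 6 - \left(-2 + K^{2}\right) = 8 - K^{2}$)
$Y{\left(-26 \right)} w{\left(b{\left(U{\left(-2 \right)} \right)} \right)} = - 26 \left(8 - \left(\frac{1}{2}\right)^{2}\right) = - 26 \left(8 - \frac{1}{4}\right) = \left(-26\right) \frac{31}{4} = - \frac{403}{2}$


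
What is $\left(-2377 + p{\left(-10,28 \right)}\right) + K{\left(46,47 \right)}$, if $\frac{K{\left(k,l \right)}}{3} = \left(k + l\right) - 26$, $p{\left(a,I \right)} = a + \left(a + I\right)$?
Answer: $-2168$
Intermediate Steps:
$p{\left(a,I \right)} = I + 2 a$ ($p{\left(a,I \right)} = a + \left(I + a\right) = I + 2 a$)
$K{\left(k,l \right)} = -78 + 3 k + 3 l$ ($K{\left(k,l \right)} = 3 \left(\left(k + l\right) - 26\right) = 3 \left(-26 + k + l\right) = -78 + 3 k + 3 l$)
$\left(-2377 + p{\left(-10,28 \right)}\right) + K{\left(46,47 \right)} = \left(-2377 + \left(28 + 2 \left(-10\right)\right)\right) + \left(-78 + 3 \cdot 46 + 3 \cdot 47\right) = \left(-2377 + \left(28 - 20\right)\right) + \left(-78 + 138 + 141\right) = \left(-2377 + 8\right) + 201 = -2369 + 201 = -2168$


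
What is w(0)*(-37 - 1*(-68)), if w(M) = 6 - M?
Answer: 186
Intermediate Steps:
w(0)*(-37 - 1*(-68)) = (6 - 1*0)*(-37 - 1*(-68)) = (6 + 0)*(-37 + 68) = 6*31 = 186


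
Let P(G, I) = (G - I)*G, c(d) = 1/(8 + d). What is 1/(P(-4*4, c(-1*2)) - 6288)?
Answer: -3/18088 ≈ -0.00016586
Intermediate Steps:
P(G, I) = G*(G - I)
1/(P(-4*4, c(-1*2)) - 6288) = 1/((-4*4)*(-4*4 - 1/(8 - 1*2)) - 6288) = 1/(-16*(-16 - 1/(8 - 2)) - 6288) = 1/(-16*(-16 - 1/6) - 6288) = 1/(-16*(-16 - 1*⅙) - 6288) = 1/(-16*(-16 - ⅙) - 6288) = 1/(-16*(-97/6) - 6288) = 1/(776/3 - 6288) = 1/(-18088/3) = -3/18088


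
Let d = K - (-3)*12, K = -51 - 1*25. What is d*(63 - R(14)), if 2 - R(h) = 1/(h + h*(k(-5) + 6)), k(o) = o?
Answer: -17090/7 ≈ -2441.4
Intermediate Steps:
R(h) = 2 - 1/(2*h) (R(h) = 2 - 1/(h + h*(-5 + 6)) = 2 - 1/(h + h*1) = 2 - 1/(h + h) = 2 - 1/(2*h))
K = -76 (K = -51 - 25 = -76)
d = -40 (d = -76 - (-3)*12 = -76 - 1*(-36) = -76 + 36 = -40)
d*(63 - R(14)) = -40*(63 - (2 - 1/2/14)) = -40*(63 - (2 - 1/2*1/14)) = -40*(63 - (2 - 1/28)) = -40*(63 - 1*55/28) = -40*(63 - 55/28) = -40*1709/28 = -17090/7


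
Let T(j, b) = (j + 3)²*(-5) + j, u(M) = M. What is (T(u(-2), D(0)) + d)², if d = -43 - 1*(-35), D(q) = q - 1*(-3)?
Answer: 225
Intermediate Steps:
D(q) = 3 + q (D(q) = q + 3 = 3 + q)
T(j, b) = j - 5*(3 + j)² (T(j, b) = (3 + j)²*(-5) + j = -5*(3 + j)² + j = j - 5*(3 + j)²)
d = -8 (d = -43 + 35 = -8)
(T(u(-2), D(0)) + d)² = ((-2 - 5*(3 - 2)²) - 8)² = ((-2 - 5*1²) - 8)² = ((-2 - 5*1) - 8)² = ((-2 - 5) - 8)² = (-7 - 8)² = (-15)² = 225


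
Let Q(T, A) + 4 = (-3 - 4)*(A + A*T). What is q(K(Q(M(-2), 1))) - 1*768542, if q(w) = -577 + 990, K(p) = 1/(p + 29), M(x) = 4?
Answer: -768129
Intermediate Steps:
Q(T, A) = -4 - 7*A - 7*A*T (Q(T, A) = -4 + (-3 - 4)*(A + A*T) = -4 - 7*(A + A*T) = -4 + (-7*A - 7*A*T) = -4 - 7*A - 7*A*T)
K(p) = 1/(29 + p)
q(w) = 413
q(K(Q(M(-2), 1))) - 1*768542 = 413 - 1*768542 = 413 - 768542 = -768129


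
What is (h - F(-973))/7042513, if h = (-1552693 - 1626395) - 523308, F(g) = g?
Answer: -3701423/7042513 ≈ -0.52558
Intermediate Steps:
h = -3702396 (h = -3179088 - 523308 = -3702396)
(h - F(-973))/7042513 = (-3702396 - 1*(-973))/7042513 = (-3702396 + 973)*(1/7042513) = -3701423*1/7042513 = -3701423/7042513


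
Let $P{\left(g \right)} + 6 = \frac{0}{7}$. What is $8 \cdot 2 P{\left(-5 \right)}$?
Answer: $-96$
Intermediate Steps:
$P{\left(g \right)} = -6$ ($P{\left(g \right)} = -6 + \frac{0}{7} = -6 + 0 \cdot \frac{1}{7} = -6 + 0 = -6$)
$8 \cdot 2 P{\left(-5 \right)} = 8 \cdot 2 \left(-6\right) = 16 \left(-6\right) = -96$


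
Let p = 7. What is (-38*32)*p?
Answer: -8512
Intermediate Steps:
(-38*32)*p = -38*32*7 = -1216*7 = -8512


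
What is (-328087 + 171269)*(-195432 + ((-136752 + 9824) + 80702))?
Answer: 37896324244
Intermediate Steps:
(-328087 + 171269)*(-195432 + ((-136752 + 9824) + 80702)) = -156818*(-195432 + (-126928 + 80702)) = -156818*(-195432 - 46226) = -156818*(-241658) = 37896324244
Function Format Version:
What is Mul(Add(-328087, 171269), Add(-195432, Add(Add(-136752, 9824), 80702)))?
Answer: 37896324244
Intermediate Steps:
Mul(Add(-328087, 171269), Add(-195432, Add(Add(-136752, 9824), 80702))) = Mul(-156818, Add(-195432, Add(-126928, 80702))) = Mul(-156818, Add(-195432, -46226)) = Mul(-156818, -241658) = 37896324244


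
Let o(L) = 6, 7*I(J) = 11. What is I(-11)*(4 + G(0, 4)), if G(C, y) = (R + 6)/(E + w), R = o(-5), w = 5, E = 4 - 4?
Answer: 352/35 ≈ 10.057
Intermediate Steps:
I(J) = 11/7 (I(J) = (⅐)*11 = 11/7)
E = 0
R = 6
G(C, y) = 12/5 (G(C, y) = (6 + 6)/(0 + 5) = 12/5)
I(-11)*(4 + G(0, 4)) = 11*(4 + 12/5)/7 = (11/7)*(32/5) = 352/35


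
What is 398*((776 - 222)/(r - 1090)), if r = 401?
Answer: -220492/689 ≈ -320.02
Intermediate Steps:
398*((776 - 222)/(r - 1090)) = 398*((776 - 222)/(401 - 1090)) = 398*(554/(-689)) = 398*(554*(-1/689)) = 398*(-554/689) = -220492/689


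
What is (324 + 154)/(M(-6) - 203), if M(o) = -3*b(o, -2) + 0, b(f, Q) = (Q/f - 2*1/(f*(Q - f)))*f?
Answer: -956/391 ≈ -2.4450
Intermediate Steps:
b(f, Q) = f*(Q/f - 2/(f*(Q - f))) (b(f, Q) = (Q/f - 2*1/(f*(Q - f)))*f = (Q/f - 2/(f*(Q - f)))*f = f*(Q/f - 2/(f*(Q - f))))
M(o) = -3*(2 + 2*o)/(-2 - o) (M(o) = -3*(-2 + (-2)² - 1*(-2)*o)/(-2 - o) + 0 = -3*(-2 + 4 + 2*o)/(-2 - o) + 0 = -3*(2 + 2*o)/(-2 - o) + 0 = -3*(2 + 2*o)/(-2 - o))
(324 + 154)/(M(-6) - 203) = (324 + 154)/(6*(1 - 6)/(2 - 6) - 203) = 478/(6*(-5)/(-4) - 203) = 478/(6*(-¼)*(-5) - 203) = 478/(15/2 - 203) = 478/(-391/2) = 478*(-2/391) = -956/391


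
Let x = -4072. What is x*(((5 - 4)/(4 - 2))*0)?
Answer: 0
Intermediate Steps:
x*(((5 - 4)/(4 - 2))*0) = -4072*(5 - 4)/(4 - 2)*0 = -4072*1/2*0 = -4072*1*(½)*0 = -2036*0 = -4072*0 = 0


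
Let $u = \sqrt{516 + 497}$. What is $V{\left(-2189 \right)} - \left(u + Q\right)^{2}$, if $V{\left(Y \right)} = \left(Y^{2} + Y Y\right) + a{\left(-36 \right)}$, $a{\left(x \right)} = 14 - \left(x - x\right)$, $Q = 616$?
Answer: $9202987 - 1232 \sqrt{1013} \approx 9.1638 \cdot 10^{6}$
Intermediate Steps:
$a{\left(x \right)} = 14$ ($a{\left(x \right)} = 14 - 0 = 14 + 0 = 14$)
$u = \sqrt{1013} \approx 31.828$
$V{\left(Y \right)} = 14 + 2 Y^{2}$ ($V{\left(Y \right)} = \left(Y^{2} + Y Y\right) + 14 = \left(Y^{2} + Y^{2}\right) + 14 = 2 Y^{2} + 14 = 14 + 2 Y^{2}$)
$V{\left(-2189 \right)} - \left(u + Q\right)^{2} = \left(14 + 2 \left(-2189\right)^{2}\right) - \left(\sqrt{1013} + 616\right)^{2} = \left(14 + 2 \cdot 4791721\right) - \left(616 + \sqrt{1013}\right)^{2} = \left(14 + 9583442\right) - \left(616 + \sqrt{1013}\right)^{2} = 9583456 - \left(616 + \sqrt{1013}\right)^{2}$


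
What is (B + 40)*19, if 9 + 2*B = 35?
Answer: 1007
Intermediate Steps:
B = 13 (B = -9/2 + (½)*35 = -9/2 + 35/2 = 13)
(B + 40)*19 = (13 + 40)*19 = 53*19 = 1007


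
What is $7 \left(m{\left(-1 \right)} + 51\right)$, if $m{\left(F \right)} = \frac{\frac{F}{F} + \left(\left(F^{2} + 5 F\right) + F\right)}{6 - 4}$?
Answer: $343$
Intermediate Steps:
$m{\left(F \right)} = \frac{1}{2} + \frac{F^{2}}{2} + 3 F$ ($m{\left(F \right)} = \frac{1 + \left(F^{2} + 6 F\right)}{2} = \left(1 + F^{2} + 6 F\right) \frac{1}{2} = \frac{1}{2} + \frac{F^{2}}{2} + 3 F$)
$7 \left(m{\left(-1 \right)} + 51\right) = 7 \left(\left(\frac{1}{2} + \frac{\left(-1\right)^{2}}{2} + 3 \left(-1\right)\right) + 51\right) = 7 \left(\left(\frac{1}{2} + \frac{1}{2} \cdot 1 - 3\right) + 51\right) = 7 \left(\left(\frac{1}{2} + \frac{1}{2} - 3\right) + 51\right) = 7 \left(-2 + 51\right) = 7 \cdot 49 = 343$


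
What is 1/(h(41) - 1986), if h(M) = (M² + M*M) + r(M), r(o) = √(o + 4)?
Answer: 1376/1893331 - 3*√5/1893331 ≈ 0.00072322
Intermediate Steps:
r(o) = √(4 + o)
h(M) = √(4 + M) + 2*M² (h(M) = (M² + M*M) + √(4 + M) = (M² + M²) + √(4 + M) = 2*M² + √(4 + M) = √(4 + M) + 2*M²)
1/(h(41) - 1986) = 1/((√(4 + 41) + 2*41²) - 1986) = 1/((√45 + 2*1681) - 1986) = 1/((3*√5 + 3362) - 1986) = 1/((3362 + 3*√5) - 1986) = 1/(1376 + 3*√5)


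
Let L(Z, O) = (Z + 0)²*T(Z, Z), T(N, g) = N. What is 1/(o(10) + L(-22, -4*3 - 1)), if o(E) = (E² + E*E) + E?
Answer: -1/10438 ≈ -9.5804e-5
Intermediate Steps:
o(E) = E + 2*E² (o(E) = (E² + E²) + E = 2*E² + E = E + 2*E²)
L(Z, O) = Z³ (L(Z, O) = (Z + 0)²*Z = Z²*Z = Z³)
1/(o(10) + L(-22, -4*3 - 1)) = 1/(10*(1 + 2*10) + (-22)³) = 1/(10*(1 + 20) - 10648) = 1/(10*21 - 10648) = 1/(210 - 10648) = 1/(-10438) = -1/10438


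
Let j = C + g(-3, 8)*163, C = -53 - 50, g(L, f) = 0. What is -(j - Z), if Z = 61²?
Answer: 3824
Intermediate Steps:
C = -103
j = -103 (j = -103 + 0*163 = -103 + 0 = -103)
Z = 3721
-(j - Z) = -(-103 - 1*3721) = -(-103 - 3721) = -1*(-3824) = 3824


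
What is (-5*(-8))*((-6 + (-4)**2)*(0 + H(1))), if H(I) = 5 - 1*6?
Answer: -400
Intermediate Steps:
H(I) = -1 (H(I) = 5 - 6 = -1)
(-5*(-8))*((-6 + (-4)**2)*(0 + H(1))) = (-5*(-8))*((-6 + (-4)**2)*(0 - 1)) = 40*((-6 + 16)*(-1)) = 40*(10*(-1)) = 40*(-10) = -400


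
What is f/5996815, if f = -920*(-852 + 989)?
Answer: -25208/1199363 ≈ -0.021018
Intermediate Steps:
f = -126040 (f = -920*137 = -126040)
f/5996815 = -126040/5996815 = -126040*1/5996815 = -25208/1199363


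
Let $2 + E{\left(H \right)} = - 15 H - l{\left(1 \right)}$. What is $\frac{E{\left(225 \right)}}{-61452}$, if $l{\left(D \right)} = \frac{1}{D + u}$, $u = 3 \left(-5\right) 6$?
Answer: $\frac{25046}{455769} \approx 0.054953$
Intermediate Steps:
$u = -90$ ($u = \left(-15\right) 6 = -90$)
$l{\left(D \right)} = \frac{1}{-90 + D}$ ($l{\left(D \right)} = \frac{1}{D - 90} = \frac{1}{-90 + D}$)
$E{\left(H \right)} = - \frac{177}{89} - 15 H$ ($E{\left(H \right)} = -2 - \left(\frac{1}{-90 + 1} + 15 H\right) = -2 - \left(- \frac{1}{89} + 15 H\right) = - \frac{177}{89} - 15 H$)
$\frac{E{\left(225 \right)}}{-61452} = \frac{- \frac{177}{89} - 3375}{-61452} = \left(- \frac{177}{89} - 3375\right) \left(- \frac{1}{61452}\right) = \left(- \frac{300552}{89}\right) \left(- \frac{1}{61452}\right) = \frac{25046}{455769}$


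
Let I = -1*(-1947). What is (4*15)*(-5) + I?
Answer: 1647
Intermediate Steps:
I = 1947
(4*15)*(-5) + I = (4*15)*(-5) + 1947 = 60*(-5) + 1947 = -300 + 1947 = 1647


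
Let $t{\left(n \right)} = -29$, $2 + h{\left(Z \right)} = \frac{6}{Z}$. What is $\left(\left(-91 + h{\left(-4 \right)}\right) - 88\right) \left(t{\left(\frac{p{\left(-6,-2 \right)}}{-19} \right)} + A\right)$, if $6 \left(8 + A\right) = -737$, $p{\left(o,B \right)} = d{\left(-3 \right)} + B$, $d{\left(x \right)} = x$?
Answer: $\frac{350035}{12} \approx 29170.0$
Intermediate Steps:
$h{\left(Z \right)} = -2 + \frac{6}{Z}$
$p{\left(o,B \right)} = -3 + B$
$A = - \frac{785}{6}$ ($A = -8 + \frac{1}{6} \left(-737\right) = -8 - \frac{737}{6} = - \frac{785}{6} \approx -130.83$)
$\left(\left(-91 + h{\left(-4 \right)}\right) - 88\right) \left(t{\left(\frac{p{\left(-6,-2 \right)}}{-19} \right)} + A\right) = \left(\left(-91 - \left(2 - \frac{6}{-4}\right)\right) - 88\right) \left(-29 - \frac{785}{6}\right) = \left(\left(-91 + \left(-2 + 6 \left(- \frac{1}{4}\right)\right)\right) - 88\right) \left(- \frac{959}{6}\right) = \left(\left(-91 - \frac{7}{2}\right) - 88\right) \left(- \frac{959}{6}\right) = \left(- \frac{189}{2} - 88\right) \left(- \frac{959}{6}\right) = \left(- \frac{365}{2}\right) \left(- \frac{959}{6}\right) = \frac{350035}{12}$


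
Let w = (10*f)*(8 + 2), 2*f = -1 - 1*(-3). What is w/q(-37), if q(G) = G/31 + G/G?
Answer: -1550/3 ≈ -516.67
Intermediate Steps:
f = 1 (f = (-1 - 1*(-3))/2 = (-1 + 3)/2 = (1/2)*2 = 1)
q(G) = 1 + G/31 (q(G) = G*(1/31) + 1 = G/31 + 1 = 1 + G/31)
w = 100 (w = (10*1)*(8 + 2) = 10*10 = 100)
w/q(-37) = 100/(1 + (1/31)*(-37)) = 100/(1 - 37/31) = 100/(-6/31) = 100*(-31/6) = -1550/3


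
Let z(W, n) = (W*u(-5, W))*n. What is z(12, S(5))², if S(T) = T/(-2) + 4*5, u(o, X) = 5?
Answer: 1102500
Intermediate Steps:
S(T) = 20 - T/2 (S(T) = T*(-½) + 20 = -T/2 + 20 = 20 - T/2)
z(W, n) = 5*W*n (z(W, n) = (W*5)*n = (5*W)*n = 5*W*n)
z(12, S(5))² = (5*12*(20 - ½*5))² = (5*12*(20 - 5/2))² = (5*12*(35/2))² = 1050² = 1102500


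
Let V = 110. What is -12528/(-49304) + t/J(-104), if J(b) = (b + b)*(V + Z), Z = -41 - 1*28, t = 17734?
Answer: -47969897/26279032 ≈ -1.8254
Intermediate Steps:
Z = -69 (Z = -41 - 28 = -69)
J(b) = 82*b (J(b) = (b + b)*(110 - 69) = (2*b)*41 = 82*b)
-12528/(-49304) + t/J(-104) = -12528/(-49304) + 17734/((82*(-104))) = -12528*(-1/49304) + 17734/(-8528) = 1566/6163 + 17734*(-1/8528) = 1566/6163 - 8867/4264 = -47969897/26279032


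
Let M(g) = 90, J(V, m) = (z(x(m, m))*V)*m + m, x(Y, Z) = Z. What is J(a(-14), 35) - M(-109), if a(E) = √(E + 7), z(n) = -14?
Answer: -55 - 490*I*√7 ≈ -55.0 - 1296.4*I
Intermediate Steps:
a(E) = √(7 + E)
J(V, m) = m - 14*V*m (J(V, m) = (-14*V)*m + m = -14*V*m + m = m - 14*V*m)
J(a(-14), 35) - M(-109) = 35*(1 - 14*√(7 - 14)) - 1*90 = 35*(1 - 14*I*√7) - 90 = (35 - 490*I*√7) - 90 = -55 - 490*I*√7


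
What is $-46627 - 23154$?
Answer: $-69781$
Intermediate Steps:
$-46627 - 23154 = -69781$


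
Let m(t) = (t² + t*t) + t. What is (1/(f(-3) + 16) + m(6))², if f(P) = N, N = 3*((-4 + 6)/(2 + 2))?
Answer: 7463824/1225 ≈ 6092.9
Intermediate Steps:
m(t) = t + 2*t² (m(t) = (t² + t²) + t = 2*t² + t = t + 2*t²)
N = 3/2 (N = 3*(2/4) = 3*(2*(¼)) = 3*(½) = 3/2 ≈ 1.5000)
f(P) = 3/2
(1/(f(-3) + 16) + m(6))² = (1/(3/2 + 16) + 6*(1 + 2*6))² = (1/(35/2) + 6*(1 + 12))² = (2/35 + 6*13)² = (2/35 + 78)² = (2732/35)² = 7463824/1225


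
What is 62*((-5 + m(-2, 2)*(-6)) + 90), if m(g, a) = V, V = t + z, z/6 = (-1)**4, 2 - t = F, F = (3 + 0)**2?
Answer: 5642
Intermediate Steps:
F = 9 (F = 3**2 = 9)
t = -7 (t = 2 - 1*9 = 2 - 9 = -7)
z = 6 (z = 6*(-1)**4 = 6*1 = 6)
V = -1 (V = -7 + 6 = -1)
m(g, a) = -1
62*((-5 + m(-2, 2)*(-6)) + 90) = 62*((-5 - 1*(-6)) + 90) = 62*((-5 + 6) + 90) = 62*(1 + 90) = 62*91 = 5642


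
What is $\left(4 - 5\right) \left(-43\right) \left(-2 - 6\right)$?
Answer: $-344$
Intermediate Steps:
$\left(4 - 5\right) \left(-43\right) \left(-2 - 6\right) = \left(-1\right) \left(-43\right) \left(-8\right) = 43 \left(-8\right) = -344$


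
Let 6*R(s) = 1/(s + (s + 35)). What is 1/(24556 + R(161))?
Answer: 2142/52598953 ≈ 4.0723e-5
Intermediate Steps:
R(s) = 1/(6*(35 + 2*s)) (R(s) = 1/(6*(s + (s + 35))) = 1/(6*(s + (35 + s))) = 1/(6*(35 + 2*s)))
1/(24556 + R(161)) = 1/(24556 + 1/(6*(35 + 2*161))) = 1/(24556 + 1/(6*(35 + 322))) = 1/(24556 + (⅙)/357) = 1/(24556 + (⅙)*(1/357)) = 1/(24556 + 1/2142) = 1/(52598953/2142) = 2142/52598953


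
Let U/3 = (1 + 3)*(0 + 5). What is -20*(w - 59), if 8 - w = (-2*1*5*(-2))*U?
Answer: 25020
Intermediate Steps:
U = 60 (U = 3*((1 + 3)*(0 + 5)) = 3*(4*5) = 3*20 = 60)
w = -1192 (w = 8 - (-2*1*5*(-2))*60 = 8 - (-10*(-2))*60 = 8 - (-2*(-10))*60 = 8 - 20*60 = 8 - 1*1200 = 8 - 1200 = -1192)
-20*(w - 59) = -20*(-1192 - 59) = -20*(-1251) = 25020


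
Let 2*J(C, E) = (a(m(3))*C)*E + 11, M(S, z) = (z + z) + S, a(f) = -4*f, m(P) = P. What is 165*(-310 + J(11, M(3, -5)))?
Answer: 51975/2 ≈ 25988.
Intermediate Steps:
M(S, z) = S + 2*z (M(S, z) = 2*z + S = S + 2*z)
J(C, E) = 11/2 - 6*C*E (J(C, E) = (((-4*3)*C)*E + 11)/2 = ((-12*C)*E + 11)/2 = (-12*C*E + 11)/2 = (11 - 12*C*E)/2 = 11/2 - 6*C*E)
165*(-310 + J(11, M(3, -5))) = 165*(-310 + (11/2 - 6*11*(3 + 2*(-5)))) = 165*(-310 + (11/2 - 6*11*(3 - 10))) = 165*(-310 + (11/2 - 6*11*(-7))) = 165*(-310 + (11/2 + 462)) = 165*(-310 + 935/2) = 165*(315/2) = 51975/2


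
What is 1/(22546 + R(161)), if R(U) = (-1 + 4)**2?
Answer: 1/22555 ≈ 4.4336e-5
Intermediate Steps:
R(U) = 9 (R(U) = 3**2 = 9)
1/(22546 + R(161)) = 1/(22546 + 9) = 1/22555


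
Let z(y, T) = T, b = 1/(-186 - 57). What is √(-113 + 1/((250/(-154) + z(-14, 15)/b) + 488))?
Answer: I*√6684313354426/243214 ≈ 10.63*I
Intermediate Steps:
b = -1/243 (b = 1/(-243) = -1/243 ≈ -0.0041152)
√(-113 + 1/((250/(-154) + z(-14, 15)/b) + 488)) = √(-113 + 1/((250/(-154) + 15/(-1/243)) + 488)) = √(-113 + 1/((250*(-1/154) + 15*(-243)) + 488)) = √(-113 + 1/((-125/77 - 3645) + 488)) = √(-113 + 1/(-280790/77 + 488)) = √(-113 + 1/(-243214/77)) = √(-113 - 77/243214) = √(-27483259/243214) = I*√6684313354426/243214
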